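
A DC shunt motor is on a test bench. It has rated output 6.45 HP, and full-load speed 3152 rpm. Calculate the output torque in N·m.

14.6 N·m

P_out = 6.45 × 746 = 4812 W
ω = 2π × 3152/60 = 330.1 rad/s
τ = P_out/ω = 4812/330.1 = 14.6 N·m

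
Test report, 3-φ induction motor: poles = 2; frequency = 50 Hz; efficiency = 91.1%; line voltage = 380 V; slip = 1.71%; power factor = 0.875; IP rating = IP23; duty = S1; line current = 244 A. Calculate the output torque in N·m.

P_in = √3·V·I·cosφ = 1.732 × 380 × 244 × 0.875 = 140517 W
P_out = η·P_in = 0.911 × 140517 = 128011 W
n_s = 120×50/2 = 3000 rpm; n = 3000×(1−0.0171) = 2949 rpm
ω = 2π×2949/60 = 308.8 rad/s
τ = P_out/ω = 128011/308.8 = 415 N·m

415 N·m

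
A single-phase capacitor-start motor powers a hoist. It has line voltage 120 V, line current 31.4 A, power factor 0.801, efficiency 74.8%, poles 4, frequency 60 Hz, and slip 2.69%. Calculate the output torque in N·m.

12.3 N·m

P_in = V·I·cosφ = 120 × 31.4 × 0.801 = 3018 W
P_out = η·P_in = 0.748 × 3018 = 2257 W
n_s = 120×60/4 = 1800 rpm; n = 1800×(1−0.0269) = 1752 rpm
ω = 2π×1752/60 = 183.5 rad/s
τ = P_out/ω = 2257/183.5 = 12.3 N·m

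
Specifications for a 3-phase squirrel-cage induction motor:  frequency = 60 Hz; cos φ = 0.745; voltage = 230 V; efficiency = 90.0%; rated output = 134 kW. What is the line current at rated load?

502 A

P_out = 134 kW = 134000 W
P_in = P_out / η = 134000 / 0.900 = 148889 W
I_L = P_in / (√3·V_L·cosφ) = 148889 / (1.732 × 230 × 0.745) = 502 A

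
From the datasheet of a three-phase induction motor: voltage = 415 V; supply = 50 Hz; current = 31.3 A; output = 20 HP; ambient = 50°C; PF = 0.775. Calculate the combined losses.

P_in = √3·V·I·cosφ = 1.732×415×31.3×0.775 = 17436 W
P_out = 20×746 = 14920 W
Losses = P_in − P_out = 17436 − 14920 = 2516 W

2.52 kW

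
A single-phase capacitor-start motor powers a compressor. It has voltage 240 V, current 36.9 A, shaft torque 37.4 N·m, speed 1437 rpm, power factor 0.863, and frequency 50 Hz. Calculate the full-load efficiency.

73.6 %

ω = 2π × 1437/60 = 150.5 rad/s; P_out = τω = 37.4 × 150.5 = 5629 W
P_in = V·I·cosφ = 240 × 36.9 × 0.863 = 7643 W
η = P_out / P_in = 5629 / 7643 = 0.736 = 73.6%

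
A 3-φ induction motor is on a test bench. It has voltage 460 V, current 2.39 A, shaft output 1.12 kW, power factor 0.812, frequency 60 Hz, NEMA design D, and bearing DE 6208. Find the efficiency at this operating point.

P_out = 1.12 kW = 1120 W
P_in = √3·V_L·I_L·cosφ = 1.732 × 460 × 2.39 × 0.812 = 1546 W
η = P_out / P_in = 1120 / 1546 = 0.724 = 72.4%

72.4 %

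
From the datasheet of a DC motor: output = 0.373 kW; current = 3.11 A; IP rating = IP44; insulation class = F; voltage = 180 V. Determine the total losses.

P_in = V·I = 180×3.11 = 560 W
P_out = 373 W
Losses = P_in − P_out = 560 − 373 = 187 W

187 W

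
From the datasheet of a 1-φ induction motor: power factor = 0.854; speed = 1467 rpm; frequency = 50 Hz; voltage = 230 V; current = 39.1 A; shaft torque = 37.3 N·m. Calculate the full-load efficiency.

74.6 %

ω = 2π × 1467/60 = 153.6 rad/s; P_out = τω = 37.3 × 153.6 = 5729 W
P_in = V·I·cosφ = 230 × 39.1 × 0.854 = 7680 W
η = P_out / P_in = 5729 / 7680 = 0.746 = 74.6%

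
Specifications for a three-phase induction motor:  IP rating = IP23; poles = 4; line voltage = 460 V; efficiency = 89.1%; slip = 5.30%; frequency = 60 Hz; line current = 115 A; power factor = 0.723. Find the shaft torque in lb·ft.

244 lb·ft

P_in = √3·V·I·cosφ = 1.732 × 460 × 115 × 0.723 = 66243 W
P_out = η·P_in = 0.891 × 66243 = 59023 W
n_s = 120×60/4 = 1800 rpm; n = 1800×(1−0.053) = 1705 rpm
ω = 2π×1705/60 = 178.5 rad/s
τ = P_out/ω = 59023/178.5 = 330.7 N·m
In lb·ft: 330.7/1.356 = 244 lb·ft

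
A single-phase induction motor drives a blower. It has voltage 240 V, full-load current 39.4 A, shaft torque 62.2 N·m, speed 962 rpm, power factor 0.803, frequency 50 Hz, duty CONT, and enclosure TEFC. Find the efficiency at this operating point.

ω = 2π × 962/60 = 100.7 rad/s; P_out = τω = 62.2 × 100.7 = 6264 W
P_in = V·I·cosφ = 240 × 39.4 × 0.803 = 7593 W
η = P_out / P_in = 6264 / 7593 = 0.825 = 82.5%

82.5 %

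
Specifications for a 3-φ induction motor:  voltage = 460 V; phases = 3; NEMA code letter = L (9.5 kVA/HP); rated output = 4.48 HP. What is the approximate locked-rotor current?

S_LR = 9.5 × 4.48 = 42.56 kVA
I_LR = S_LR/(√3·V_L) = 42560/(1.732×460) = 53.4 A

53.4 A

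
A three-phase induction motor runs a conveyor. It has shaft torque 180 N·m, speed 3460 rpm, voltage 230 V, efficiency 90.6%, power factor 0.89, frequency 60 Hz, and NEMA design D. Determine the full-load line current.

ω = 2π×3460/60 = 362.3 rad/s; P_out = τω = 180 × 362.3 = 65214 W
P_in = P_out / η = 65214 / 0.906 = 71980 W
I_L = P_in / (√3·V_L·cosφ) = 71980 / (1.732 × 230 × 0.89) = 203 A

203 A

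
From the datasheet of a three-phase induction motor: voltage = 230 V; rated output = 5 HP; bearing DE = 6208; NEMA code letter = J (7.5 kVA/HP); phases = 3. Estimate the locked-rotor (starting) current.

94.1 A

S_LR = 7.5 × 5 = 37.5 kVA
I_LR = S_LR/(√3·V_L) = 37500/(1.732×230) = 94.1 A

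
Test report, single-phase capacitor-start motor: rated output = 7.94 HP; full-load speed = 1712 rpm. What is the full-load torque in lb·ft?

P_out = 7.94 × 746 = 5923 W
ω = 2π × 1712/60 = 179.3 rad/s
τ = P_out/ω = 5923/179.3 = 33.03 N·m
In lb·ft: 33.03/1.356 = 24.4 lb·ft

24.4 lb·ft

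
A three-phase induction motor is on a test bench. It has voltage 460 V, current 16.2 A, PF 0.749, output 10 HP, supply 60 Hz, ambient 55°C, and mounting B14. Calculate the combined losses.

2.21 kW

P_in = √3·V·I·cosφ = 1.732×460×16.2×0.749 = 9667 W
P_out = 10×746 = 7460 W
Losses = P_in − P_out = 9667 − 7460 = 2207 W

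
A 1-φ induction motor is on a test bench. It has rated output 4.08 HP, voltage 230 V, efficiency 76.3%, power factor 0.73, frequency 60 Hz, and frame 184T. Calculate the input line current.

P_out = 4.08 × 746 = 3044 W
P_in = P_out / η = 3044 / 0.763 = 3990 W
I = P_in / (V·cosφ) = 3990 / (230 × 0.73) = 23.8 A

23.8 A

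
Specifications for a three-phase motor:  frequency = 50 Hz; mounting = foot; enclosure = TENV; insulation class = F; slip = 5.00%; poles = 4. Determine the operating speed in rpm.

1425 rpm

n_s = 120f/p = 120×50/4 = 1500 rpm
n = n_s(1 − s) = 1500 × (1 − 0.05) = 1425 rpm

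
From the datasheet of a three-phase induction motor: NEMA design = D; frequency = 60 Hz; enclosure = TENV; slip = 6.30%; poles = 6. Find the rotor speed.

1124 rpm

n_s = 120f/p = 120×60/6 = 1200 rpm
n = n_s(1 − s) = 1200 × (1 − 0.063) = 1124 rpm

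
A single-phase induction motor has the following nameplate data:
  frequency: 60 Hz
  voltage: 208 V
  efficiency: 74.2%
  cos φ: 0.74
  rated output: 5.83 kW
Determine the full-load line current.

51 A

P_out = 5.83 kW = 5830 W
P_in = P_out / η = 5830 / 0.742 = 7857 W
I = P_in / (V·cosφ) = 7857 / (208 × 0.74) = 51 A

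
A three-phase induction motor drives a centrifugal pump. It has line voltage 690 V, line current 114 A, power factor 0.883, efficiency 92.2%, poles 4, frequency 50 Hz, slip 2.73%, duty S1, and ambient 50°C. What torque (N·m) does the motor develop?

726 N·m

P_in = √3·V·I·cosφ = 1.732 × 690 × 114 × 0.883 = 120299 W
P_out = η·P_in = 0.922 × 120299 = 110916 W
n_s = 120×50/4 = 1500 rpm; n = 1500×(1−0.0273) = 1459 rpm
ω = 2π×1459/60 = 152.8 rad/s
τ = P_out/ω = 110916/152.8 = 726 N·m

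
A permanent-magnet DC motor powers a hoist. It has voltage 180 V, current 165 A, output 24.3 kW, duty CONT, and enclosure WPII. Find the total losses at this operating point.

5.4 kW

P_in = V·I = 180×165 = 29700 W
P_out = 24300 W
Losses = P_in − P_out = 29700 − 24300 = 5400 W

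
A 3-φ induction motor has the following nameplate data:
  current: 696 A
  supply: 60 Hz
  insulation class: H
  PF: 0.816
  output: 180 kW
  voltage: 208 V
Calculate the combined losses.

P_in = √3·V·I·cosφ = 1.732×208×696×0.816 = 204602 W
P_out = 180000 W
Losses = P_in − P_out = 204602 − 180000 = 24602 W

24600 W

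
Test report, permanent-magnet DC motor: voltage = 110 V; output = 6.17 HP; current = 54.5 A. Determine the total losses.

1.39 kW

P_in = V·I = 110×54.5 = 5995 W
P_out = 6.17×746 = 4603 W
Losses = P_in − P_out = 5995 − 4603 = 1392 W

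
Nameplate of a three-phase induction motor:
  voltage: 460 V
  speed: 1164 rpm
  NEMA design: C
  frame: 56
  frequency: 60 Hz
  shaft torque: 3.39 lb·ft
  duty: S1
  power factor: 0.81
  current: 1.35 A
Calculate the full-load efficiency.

64.3 %

τ = 3.39 lb·ft × 1.356 = 4.597 N·m
ω = 2π × 1164/60 = 121.9 rad/s; P_out = τω = 4.597 × 121.9 = 560 W
P_in = √3·V_L·I_L·cosφ = 1.732 × 460 × 1.35 × 0.81 = 871 W
η = P_out / P_in = 560 / 871 = 0.643 = 64.3%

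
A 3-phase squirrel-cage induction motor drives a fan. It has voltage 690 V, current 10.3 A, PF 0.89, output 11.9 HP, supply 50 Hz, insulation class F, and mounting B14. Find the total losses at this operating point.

2.08 kW

P_in = √3·V·I·cosφ = 1.732×690×10.3×0.89 = 10955 W
P_out = 11.9×746 = 8877 W
Losses = P_in − P_out = 10955 − 8877 = 2078 W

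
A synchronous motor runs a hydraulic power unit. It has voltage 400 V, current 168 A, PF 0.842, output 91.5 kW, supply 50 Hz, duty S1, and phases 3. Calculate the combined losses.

P_in = √3·V·I·cosφ = 1.732×400×168×0.842 = 98001 W
P_out = 91500 W
Losses = P_in − P_out = 98001 − 91500 = 6501 W

6500 W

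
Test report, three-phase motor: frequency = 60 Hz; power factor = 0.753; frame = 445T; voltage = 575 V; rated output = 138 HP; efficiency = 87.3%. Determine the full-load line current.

P_out = 138 × 746 = 102948 W
P_in = P_out / η = 102948 / 0.873 = 117924 W
I_L = P_in / (√3·V_L·cosφ) = 117924 / (1.732 × 575 × 0.753) = 157 A

157 A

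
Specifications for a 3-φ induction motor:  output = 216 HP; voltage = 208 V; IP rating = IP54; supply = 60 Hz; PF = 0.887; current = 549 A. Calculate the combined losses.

14.3 kW

P_in = √3·V·I·cosφ = 1.732×208×549×0.887 = 175431 W
P_out = 216×746 = 161136 W
Losses = P_in − P_out = 175431 − 161136 = 14295 W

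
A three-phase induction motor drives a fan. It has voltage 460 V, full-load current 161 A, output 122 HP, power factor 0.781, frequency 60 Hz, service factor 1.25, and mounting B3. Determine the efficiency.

90.8 %

P_out = 122 × 746 = 91012 W
P_in = √3·V_L·I_L·cosφ = 1.732 × 460 × 161 × 0.781 = 100180 W
η = P_out / P_in = 91012 / 100180 = 0.908 = 90.8%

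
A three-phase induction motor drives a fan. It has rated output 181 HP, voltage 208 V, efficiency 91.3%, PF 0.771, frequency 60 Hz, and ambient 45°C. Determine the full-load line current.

532 A

P_out = 181 × 746 = 135026 W
P_in = P_out / η = 135026 / 0.913 = 147893 W
I_L = P_in / (√3·V_L·cosφ) = 147893 / (1.732 × 208 × 0.771) = 532 A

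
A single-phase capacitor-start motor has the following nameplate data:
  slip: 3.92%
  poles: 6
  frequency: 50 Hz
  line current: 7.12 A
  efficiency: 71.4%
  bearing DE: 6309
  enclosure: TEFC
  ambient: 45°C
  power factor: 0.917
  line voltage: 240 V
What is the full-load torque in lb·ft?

P_in = V·I·cosφ = 240 × 7.12 × 0.917 = 1567 W
P_out = η·P_in = 0.714 × 1567 = 1119 W
n_s = 120×50/6 = 1000 rpm; n = 1000×(1−0.0392) = 961 rpm
ω = 2π×961/60 = 100.6 rad/s
τ = P_out/ω = 1119/100.6 = 11.12 N·m
In lb·ft: 11.12/1.356 = 8.2 lb·ft

8.2 lb·ft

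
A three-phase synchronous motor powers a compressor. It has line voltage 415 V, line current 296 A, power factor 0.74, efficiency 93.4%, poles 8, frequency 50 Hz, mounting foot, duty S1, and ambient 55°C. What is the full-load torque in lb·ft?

1380 lb·ft

P_in = √3·V·I·cosφ = 1.732 × 415 × 296 × 0.74 = 157442 W
P_out = η·P_in = 0.934 × 157442 = 147051 W
n = n_s = 120×50/8 = 750 rpm (synchronous)
ω = 2π×750/60 = 78.54 rad/s
τ = P_out/ω = 147051/78.54 = 1872 N·m
In lb·ft: 1872/1.356 = 1380 lb·ft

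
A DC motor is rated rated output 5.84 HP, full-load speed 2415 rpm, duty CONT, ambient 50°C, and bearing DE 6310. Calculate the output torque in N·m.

17.2 N·m

P_out = 5.84 × 746 = 4357 W
ω = 2π × 2415/60 = 252.9 rad/s
τ = P_out/ω = 4357/252.9 = 17.2 N·m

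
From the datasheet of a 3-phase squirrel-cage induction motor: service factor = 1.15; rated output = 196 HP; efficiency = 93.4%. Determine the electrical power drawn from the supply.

P_out = 196 × 746 = 146216 W
P_in = P_out/η = 146216/0.934 = 156548 W = 157 kW

157 kW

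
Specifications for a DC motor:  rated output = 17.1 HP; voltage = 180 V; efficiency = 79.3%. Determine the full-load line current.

89.4 A

P_out = 17.1 × 746 = 12757 W
P_in = P_out / η = 12757 / 0.793 = 16087 W
I = P_in / V = 16087 / 180 = 89.4 A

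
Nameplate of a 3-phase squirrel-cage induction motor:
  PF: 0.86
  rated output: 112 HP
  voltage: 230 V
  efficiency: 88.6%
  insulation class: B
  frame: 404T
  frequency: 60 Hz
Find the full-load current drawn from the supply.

P_out = 112 × 746 = 83552 W
P_in = P_out / η = 83552 / 0.886 = 94302 W
I_L = P_in / (√3·V_L·cosφ) = 94302 / (1.732 × 230 × 0.86) = 275 A

275 A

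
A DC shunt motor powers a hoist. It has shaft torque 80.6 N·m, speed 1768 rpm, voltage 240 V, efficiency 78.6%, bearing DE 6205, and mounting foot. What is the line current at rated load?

79.1 A

ω = 2π×1768/60 = 185.1 rad/s; P_out = τω = 80.6 × 185.1 = 14919 W
P_in = P_out / η = 14919 / 0.786 = 18981 W
I = P_in / V = 18981 / 240 = 79.1 A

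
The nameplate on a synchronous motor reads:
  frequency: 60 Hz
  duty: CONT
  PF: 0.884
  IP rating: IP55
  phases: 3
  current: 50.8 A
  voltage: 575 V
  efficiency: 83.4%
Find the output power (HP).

50 HP

P_in = √3·V·I·cosφ = 1.732 × 575 × 50.8 × 0.884 = 44723 W
P_out = η·P_in = 0.834 × 44723 = 37299 W
= 37299/746 = 50 HP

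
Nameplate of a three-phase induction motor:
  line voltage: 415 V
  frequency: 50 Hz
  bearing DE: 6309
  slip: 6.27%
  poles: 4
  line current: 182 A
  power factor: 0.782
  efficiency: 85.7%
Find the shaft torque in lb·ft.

439 lb·ft

P_in = √3·V·I·cosφ = 1.732 × 415 × 182 × 0.782 = 102300 W
P_out = η·P_in = 0.857 × 102300 = 87671 W
n_s = 120×50/4 = 1500 rpm; n = 1500×(1−0.0627) = 1406 rpm
ω = 2π×1406/60 = 147.2 rad/s
τ = P_out/ω = 87671/147.2 = 595.6 N·m
In lb·ft: 595.6/1.356 = 439 lb·ft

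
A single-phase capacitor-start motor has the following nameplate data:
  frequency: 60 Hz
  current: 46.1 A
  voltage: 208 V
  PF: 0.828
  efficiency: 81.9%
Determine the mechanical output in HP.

P_in = V·I·cosφ = 208 × 46.1 × 0.828 = 7940 W
P_out = η·P_in = 0.819 × 7940 = 6503 W
= 6503/746 = 8.72 HP

8.72 HP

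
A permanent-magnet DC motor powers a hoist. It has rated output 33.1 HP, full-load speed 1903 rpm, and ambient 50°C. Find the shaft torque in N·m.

P_out = 33.1 × 746 = 24693 W
ω = 2π × 1903/60 = 199.3 rad/s
τ = P_out/ω = 24693/199.3 = 124 N·m

124 N·m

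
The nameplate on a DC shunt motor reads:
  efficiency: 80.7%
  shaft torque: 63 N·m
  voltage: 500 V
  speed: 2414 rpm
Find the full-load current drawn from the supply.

ω = 2π×2414/60 = 252.8 rad/s; P_out = τω = 63 × 252.8 = 15926 W
P_in = P_out / η = 15926 / 0.807 = 19735 W
I = P_in / V = 19735 / 500 = 39.5 A

39.5 A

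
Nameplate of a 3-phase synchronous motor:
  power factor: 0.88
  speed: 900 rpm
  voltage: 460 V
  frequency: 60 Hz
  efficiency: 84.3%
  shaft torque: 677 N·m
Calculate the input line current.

108 A

ω = 2π×900/60 = 94.25 rad/s; P_out = τω = 677 × 94.25 = 63807 W
P_in = P_out / η = 63807 / 0.843 = 75690 W
I_L = P_in / (√3·V_L·cosφ) = 75690 / (1.732 × 460 × 0.88) = 108 A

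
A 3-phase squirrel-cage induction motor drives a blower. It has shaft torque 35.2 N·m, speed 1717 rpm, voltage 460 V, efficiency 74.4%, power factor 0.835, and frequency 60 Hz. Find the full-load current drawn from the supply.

ω = 2π×1717/60 = 179.8 rad/s; P_out = τω = 35.2 × 179.8 = 6329 W
P_in = P_out / η = 6329 / 0.744 = 8507 W
I_L = P_in / (√3·V_L·cosφ) = 8507 / (1.732 × 460 × 0.835) = 12.8 A

12.8 A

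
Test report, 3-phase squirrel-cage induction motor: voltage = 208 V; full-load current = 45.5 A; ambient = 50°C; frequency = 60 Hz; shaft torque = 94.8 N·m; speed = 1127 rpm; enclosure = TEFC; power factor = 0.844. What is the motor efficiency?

80.9 %

ω = 2π × 1127/60 = 118 rad/s; P_out = τω = 94.8 × 118 = 11186 W
P_in = √3·V_L·I_L·cosφ = 1.732 × 208 × 45.5 × 0.844 = 13835 W
η = P_out / P_in = 11186 / 13835 = 0.809 = 80.9%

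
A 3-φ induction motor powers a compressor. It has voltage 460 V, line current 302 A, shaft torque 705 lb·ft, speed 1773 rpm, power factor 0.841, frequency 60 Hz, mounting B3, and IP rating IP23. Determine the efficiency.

87.7 %

τ = 705 lb·ft × 1.356 = 956 N·m
ω = 2π × 1773/60 = 185.7 rad/s; P_out = τω = 956 × 185.7 = 177529 W
P_in = √3·V_L·I_L·cosφ = 1.732 × 460 × 302 × 0.841 = 202353 W
η = P_out / P_in = 177529 / 202353 = 0.877 = 87.7%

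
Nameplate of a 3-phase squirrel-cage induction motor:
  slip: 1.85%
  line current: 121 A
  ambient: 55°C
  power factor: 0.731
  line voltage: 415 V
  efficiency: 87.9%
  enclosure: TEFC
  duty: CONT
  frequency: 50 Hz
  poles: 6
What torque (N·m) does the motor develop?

544 N·m

P_in = √3·V·I·cosφ = 1.732 × 415 × 121 × 0.731 = 63577 W
P_out = η·P_in = 0.879 × 63577 = 55884 W
n_s = 120×50/6 = 1000 rpm; n = 1000×(1−0.0185) = 982 rpm
ω = 2π×982/60 = 102.8 rad/s
τ = P_out/ω = 55884/102.8 = 544 N·m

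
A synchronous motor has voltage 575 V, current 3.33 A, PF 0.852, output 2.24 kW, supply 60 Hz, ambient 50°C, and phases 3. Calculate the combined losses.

P_in = √3·V·I·cosφ = 1.732×575×3.33×0.852 = 2826 W
P_out = 2240 W
Losses = P_in − P_out = 2826 − 2240 = 586 W

586 W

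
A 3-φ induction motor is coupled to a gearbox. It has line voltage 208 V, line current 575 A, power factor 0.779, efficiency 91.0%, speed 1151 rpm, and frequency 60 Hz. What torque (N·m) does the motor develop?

1220 N·m

P_in = √3·V·I·cosφ = 1.732 × 208 × 575 × 0.779 = 161368 W
P_out = η·P_in = 0.91 × 161368 = 146845 W
n = 1151 rpm
ω = 2π×1151/60 = 120.5 rad/s
τ = P_out/ω = 146845/120.5 = 1220 N·m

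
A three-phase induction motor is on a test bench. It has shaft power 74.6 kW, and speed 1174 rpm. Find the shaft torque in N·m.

607 N·m

ω = 2π × 1174/60 = 122.9 rad/s
τ = P/ω = 74600/122.9 = 607 N·m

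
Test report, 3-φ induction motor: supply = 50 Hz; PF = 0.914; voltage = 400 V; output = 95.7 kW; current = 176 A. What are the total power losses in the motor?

P_in = √3·V·I·cosφ = 1.732×400×176×0.914 = 111447 W
P_out = 95700 W
Losses = P_in − P_out = 111447 − 95700 = 15747 W

15.7 kW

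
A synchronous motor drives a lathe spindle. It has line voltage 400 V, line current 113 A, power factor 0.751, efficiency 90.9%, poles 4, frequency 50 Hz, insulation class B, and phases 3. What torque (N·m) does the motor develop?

340 N·m

P_in = √3·V·I·cosφ = 1.732 × 400 × 113 × 0.751 = 58793 W
P_out = η·P_in = 0.909 × 58793 = 53443 W
n = n_s = 120×50/4 = 1500 rpm (synchronous)
ω = 2π×1500/60 = 157.1 rad/s
τ = P_out/ω = 53443/157.1 = 340 N·m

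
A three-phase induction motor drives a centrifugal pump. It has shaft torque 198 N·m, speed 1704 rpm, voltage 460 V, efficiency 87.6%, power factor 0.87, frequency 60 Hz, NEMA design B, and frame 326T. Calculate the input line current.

58.2 A

ω = 2π×1704/60 = 178.4 rad/s; P_out = τω = 198 × 178.4 = 35323 W
P_in = P_out / η = 35323 / 0.876 = 40323 W
I_L = P_in / (√3·V_L·cosφ) = 40323 / (1.732 × 460 × 0.87) = 58.2 A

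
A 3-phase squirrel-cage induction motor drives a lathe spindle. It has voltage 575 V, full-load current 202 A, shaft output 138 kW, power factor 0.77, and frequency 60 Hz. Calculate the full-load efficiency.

P_out = 138 kW = 138000 W
P_in = √3·V_L·I_L·cosφ = 1.732 × 575 × 202 × 0.77 = 154902 W
η = P_out / P_in = 138000 / 154902 = 0.891 = 89.1%

89.1 %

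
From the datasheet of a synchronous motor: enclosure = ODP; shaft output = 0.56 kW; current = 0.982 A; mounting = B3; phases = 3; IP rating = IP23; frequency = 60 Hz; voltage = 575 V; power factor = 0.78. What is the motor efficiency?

P_out = 0.56 kW = 560 W
P_in = √3·V_L·I_L·cosφ = 1.732 × 575 × 0.982 × 0.78 = 763 W
η = P_out / P_in = 560 / 763 = 0.734 = 73.4%

73.4 %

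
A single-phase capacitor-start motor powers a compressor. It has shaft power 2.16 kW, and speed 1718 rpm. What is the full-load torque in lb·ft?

8.86 lb·ft

ω = 2π × 1718/60 = 179.9 rad/s
τ = P/ω = 2160/179.9 = 12.01 N·m
In lb·ft: 12.01/1.356 = 8.86 lb·ft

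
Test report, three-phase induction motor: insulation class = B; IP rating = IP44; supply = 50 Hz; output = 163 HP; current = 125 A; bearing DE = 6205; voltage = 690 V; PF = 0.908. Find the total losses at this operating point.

P_in = √3·V·I·cosφ = 1.732×690×125×0.908 = 135642 W
P_out = 163×746 = 121598 W
Losses = P_in − P_out = 135642 − 121598 = 14044 W

14000 W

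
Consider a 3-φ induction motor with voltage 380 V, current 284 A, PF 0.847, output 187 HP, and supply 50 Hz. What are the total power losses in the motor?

P_in = √3·V·I·cosφ = 1.732×380×284×0.847 = 158319 W
P_out = 187×746 = 139502 W
Losses = P_in − P_out = 158319 − 139502 = 18817 W

18.8 kW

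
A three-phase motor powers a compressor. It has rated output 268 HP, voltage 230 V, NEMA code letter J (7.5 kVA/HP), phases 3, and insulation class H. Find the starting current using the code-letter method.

5050 A

S_LR = 7.5 × 268 = 2010 kVA
I_LR = S_LR/(√3·V_L) = 2010000/(1.732×230) = 5050 A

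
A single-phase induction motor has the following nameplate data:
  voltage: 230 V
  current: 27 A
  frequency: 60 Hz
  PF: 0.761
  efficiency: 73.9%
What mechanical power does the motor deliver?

P_in = V·I·cosφ = 230 × 27 × 0.761 = 4726 W
P_out = η·P_in = 0.739 × 4726 = 3493 W

3.49 kW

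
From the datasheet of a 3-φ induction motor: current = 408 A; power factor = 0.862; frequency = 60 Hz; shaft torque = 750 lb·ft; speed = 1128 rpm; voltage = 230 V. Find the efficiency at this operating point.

85.7 %

τ = 750 lb·ft × 1.356 = 1017 N·m
ω = 2π × 1128/60 = 118.1 rad/s; P_out = τω = 1017 × 118.1 = 120108 W
P_in = √3·V_L·I_L·cosφ = 1.732 × 230 × 408 × 0.862 = 140102 W
η = P_out / P_in = 120108 / 140102 = 0.857 = 85.7%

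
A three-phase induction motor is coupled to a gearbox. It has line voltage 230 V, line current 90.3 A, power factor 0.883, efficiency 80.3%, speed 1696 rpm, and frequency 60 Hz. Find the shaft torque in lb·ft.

P_in = √3·V·I·cosφ = 1.732 × 230 × 90.3 × 0.883 = 31763 W
P_out = η·P_in = 0.803 × 31763 = 25506 W
n = 1696 rpm
ω = 2π×1696/60 = 177.6 rad/s
τ = P_out/ω = 25506/177.6 = 143.6 N·m
In lb·ft: 143.6/1.356 = 106 lb·ft

106 lb·ft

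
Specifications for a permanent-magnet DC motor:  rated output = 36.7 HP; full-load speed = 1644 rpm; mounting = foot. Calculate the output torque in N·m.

P_out = 36.7 × 746 = 27378 W
ω = 2π × 1644/60 = 172.2 rad/s
τ = P_out/ω = 27378/172.2 = 159 N·m

159 N·m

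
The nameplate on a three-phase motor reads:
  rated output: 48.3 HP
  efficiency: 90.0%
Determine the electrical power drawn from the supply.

P_out = 48.3 × 746 = 36032 W
P_in = P_out/η = 36032/0.9 = 40036 W = 40 kW

40 kW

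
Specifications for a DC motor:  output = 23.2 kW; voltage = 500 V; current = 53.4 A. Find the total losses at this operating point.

3500 W

P_in = V·I = 500×53.4 = 26700 W
P_out = 23200 W
Losses = P_in − P_out = 26700 − 23200 = 3500 W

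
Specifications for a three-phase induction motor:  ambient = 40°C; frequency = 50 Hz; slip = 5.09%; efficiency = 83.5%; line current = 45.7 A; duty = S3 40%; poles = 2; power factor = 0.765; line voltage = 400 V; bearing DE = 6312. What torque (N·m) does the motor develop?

P_in = √3·V·I·cosφ = 1.732 × 400 × 45.7 × 0.765 = 24221 W
P_out = η·P_in = 0.835 × 24221 = 20225 W
n_s = 120×50/2 = 3000 rpm; n = 3000×(1−0.0509) = 2847 rpm
ω = 2π×2847/60 = 298.1 rad/s
τ = P_out/ω = 20225/298.1 = 67.8 N·m

67.8 N·m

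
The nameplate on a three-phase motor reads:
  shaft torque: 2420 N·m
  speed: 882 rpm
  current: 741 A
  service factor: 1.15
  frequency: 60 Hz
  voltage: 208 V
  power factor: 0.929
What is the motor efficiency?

ω = 2π × 882/60 = 92.36 rad/s; P_out = τω = 2420 × 92.36 = 223511 W
P_in = √3·V_L·I_L·cosφ = 1.732 × 208 × 741 × 0.929 = 247996 W
η = P_out / P_in = 223511 / 247996 = 0.901 = 90.1%

90.1 %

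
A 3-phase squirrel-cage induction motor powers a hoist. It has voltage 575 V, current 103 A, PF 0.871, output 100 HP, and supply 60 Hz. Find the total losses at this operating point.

P_in = √3·V·I·cosφ = 1.732×575×103×0.871 = 89345 W
P_out = 100×746 = 74600 W
Losses = P_in − P_out = 89345 − 74600 = 14745 W

14700 W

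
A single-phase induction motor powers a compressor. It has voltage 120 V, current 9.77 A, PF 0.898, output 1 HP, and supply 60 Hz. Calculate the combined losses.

307 W

P_in = V·I·cosφ = 120×9.77×0.898 = 1053 W
P_out = 1×746 = 746 W
Losses = P_in − P_out = 1053 − 746 = 307 W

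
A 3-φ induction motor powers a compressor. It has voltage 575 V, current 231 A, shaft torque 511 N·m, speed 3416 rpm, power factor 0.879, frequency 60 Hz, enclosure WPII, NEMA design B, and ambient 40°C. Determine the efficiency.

ω = 2π × 3416/60 = 357.7 rad/s; P_out = τω = 511 × 357.7 = 182785 W
P_in = √3·V_L·I_L·cosφ = 1.732 × 575 × 231 × 0.879 = 202216 W
η = P_out / P_in = 182785 / 202216 = 0.904 = 90.4%

90.4 %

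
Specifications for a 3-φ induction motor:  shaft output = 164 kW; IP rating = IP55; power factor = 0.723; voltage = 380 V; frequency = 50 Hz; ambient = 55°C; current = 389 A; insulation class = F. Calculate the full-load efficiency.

P_out = 164 kW = 164000 W
P_in = √3·V_L·I_L·cosφ = 1.732 × 380 × 389 × 0.723 = 185106 W
η = P_out / P_in = 164000 / 185106 = 0.886 = 88.6%

88.6 %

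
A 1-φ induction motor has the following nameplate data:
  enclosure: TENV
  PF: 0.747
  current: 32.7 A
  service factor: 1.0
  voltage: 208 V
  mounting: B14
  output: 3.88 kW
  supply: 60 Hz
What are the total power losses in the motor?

1200 W

P_in = V·I·cosφ = 208×32.7×0.747 = 5081 W
P_out = 3880 W
Losses = P_in − P_out = 5081 − 3880 = 1201 W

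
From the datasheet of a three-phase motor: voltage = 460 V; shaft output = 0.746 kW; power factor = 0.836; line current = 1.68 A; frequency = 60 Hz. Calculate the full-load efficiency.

P_out = 0.746 kW = 746 W
P_in = √3·V_L·I_L·cosφ = 1.732 × 460 × 1.68 × 0.836 = 1119 W
η = P_out / P_in = 746 / 1119 = 0.667 = 66.7%

66.7 %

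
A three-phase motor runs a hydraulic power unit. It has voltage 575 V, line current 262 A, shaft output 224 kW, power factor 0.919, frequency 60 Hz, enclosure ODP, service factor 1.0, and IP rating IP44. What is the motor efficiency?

P_out = 224 kW = 224000 W
P_in = √3·V_L·I_L·cosφ = 1.732 × 575 × 262 × 0.919 = 239791 W
η = P_out / P_in = 224000 / 239791 = 0.934 = 93.4%

93.4 %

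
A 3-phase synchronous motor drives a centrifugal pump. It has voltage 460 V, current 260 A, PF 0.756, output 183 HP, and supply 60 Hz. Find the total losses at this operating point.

P_in = √3·V·I·cosφ = 1.732×460×260×0.756 = 156603 W
P_out = 183×746 = 136518 W
Losses = P_in − P_out = 156603 − 136518 = 20085 W

20100 W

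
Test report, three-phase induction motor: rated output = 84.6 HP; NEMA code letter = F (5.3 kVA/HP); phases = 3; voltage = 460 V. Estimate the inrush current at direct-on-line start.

S_LR = 5.3 × 84.6 = 448.38 kVA
I_LR = S_LR/(√3·V_L) = 448380/(1.732×460) = 563 A

563 A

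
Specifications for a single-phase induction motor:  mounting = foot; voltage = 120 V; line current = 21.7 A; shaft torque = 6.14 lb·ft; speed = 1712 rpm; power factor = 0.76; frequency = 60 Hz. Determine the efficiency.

τ = 6.14 lb·ft × 1.356 = 8.326 N·m
ω = 2π × 1712/60 = 179.3 rad/s; P_out = τω = 8.326 × 179.3 = 1493 W
P_in = V·I·cosφ = 120 × 21.7 × 0.76 = 1979 W
η = P_out / P_in = 1493 / 1979 = 0.754 = 75.4%

75.4 %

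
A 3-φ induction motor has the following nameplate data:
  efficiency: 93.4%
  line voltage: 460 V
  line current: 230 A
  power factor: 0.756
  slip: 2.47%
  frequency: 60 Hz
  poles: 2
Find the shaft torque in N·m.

P_in = √3·V·I·cosφ = 1.732 × 460 × 230 × 0.756 = 138534 W
P_out = η·P_in = 0.934 × 138534 = 129391 W
n_s = 120×60/2 = 3600 rpm; n = 3600×(1−0.0247) = 3511 rpm
ω = 2π×3511/60 = 367.7 rad/s
τ = P_out/ω = 129391/367.7 = 352 N·m

352 N·m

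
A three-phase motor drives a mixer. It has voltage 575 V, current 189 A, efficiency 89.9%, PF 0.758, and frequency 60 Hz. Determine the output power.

P_in = √3·V·I·cosφ = 1.732 × 575 × 189 × 0.758 = 142675 W
P_out = η·P_in = 0.899 × 142675 = 128265 W

128 kW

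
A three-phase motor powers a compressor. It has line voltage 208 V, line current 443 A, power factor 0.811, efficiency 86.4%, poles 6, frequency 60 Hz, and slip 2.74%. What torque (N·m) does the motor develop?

P_in = √3·V·I·cosφ = 1.732 × 208 × 443 × 0.811 = 129430 W
P_out = η·P_in = 0.864 × 129430 = 111828 W
n_s = 120×60/6 = 1200 rpm; n = 1200×(1−0.0274) = 1167 rpm
ω = 2π×1167/60 = 122.2 rad/s
τ = P_out/ω = 111828/122.2 = 915 N·m

915 N·m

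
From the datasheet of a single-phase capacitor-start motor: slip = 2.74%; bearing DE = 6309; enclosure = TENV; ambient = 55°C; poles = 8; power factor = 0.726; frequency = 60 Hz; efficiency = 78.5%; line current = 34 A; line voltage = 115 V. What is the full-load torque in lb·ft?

17.9 lb·ft

P_in = V·I·cosφ = 115 × 34 × 0.726 = 2839 W
P_out = η·P_in = 0.785 × 2839 = 2229 W
n_s = 120×60/8 = 900 rpm; n = 900×(1−0.0274) = 875 rpm
ω = 2π×875/60 = 91.63 rad/s
τ = P_out/ω = 2229/91.63 = 24.33 N·m
In lb·ft: 24.33/1.356 = 17.9 lb·ft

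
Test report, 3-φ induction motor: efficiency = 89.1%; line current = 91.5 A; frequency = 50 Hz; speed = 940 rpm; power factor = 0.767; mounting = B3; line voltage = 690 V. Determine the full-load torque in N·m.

P_in = √3·V·I·cosφ = 1.732 × 690 × 91.5 × 0.767 = 83871 W
P_out = η·P_in = 0.891 × 83871 = 74729 W
n = 940 rpm
ω = 2π×940/60 = 98.44 rad/s
τ = P_out/ω = 74729/98.44 = 759 N·m

759 N·m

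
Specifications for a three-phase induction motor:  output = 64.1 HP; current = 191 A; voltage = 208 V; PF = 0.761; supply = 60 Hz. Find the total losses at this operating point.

4550 W

P_in = √3·V·I·cosφ = 1.732×208×191×0.761 = 52364 W
P_out = 64.1×746 = 47819 W
Losses = P_in − P_out = 52364 − 47819 = 4545 W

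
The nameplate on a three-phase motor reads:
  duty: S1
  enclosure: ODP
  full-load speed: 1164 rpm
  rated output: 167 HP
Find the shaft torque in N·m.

1020 N·m

P_out = 167 × 746 = 124582 W
ω = 2π × 1164/60 = 121.9 rad/s
τ = P_out/ω = 124582/121.9 = 1020 N·m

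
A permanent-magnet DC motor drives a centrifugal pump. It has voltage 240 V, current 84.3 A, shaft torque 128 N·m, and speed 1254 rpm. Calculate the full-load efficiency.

ω = 2π × 1254/60 = 131.3 rad/s; P_out = τω = 128 × 131.3 = 16806 W
P_in = V·I = 240 × 84.3 = 20232 W
η = P_out / P_in = 16806 / 20232 = 0.831 = 83.1%

83.1 %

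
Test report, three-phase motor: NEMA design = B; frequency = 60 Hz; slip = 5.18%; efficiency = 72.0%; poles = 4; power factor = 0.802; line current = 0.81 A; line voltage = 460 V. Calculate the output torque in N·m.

P_in = √3·V·I·cosφ = 1.732 × 460 × 0.81 × 0.802 = 518 W
P_out = η·P_in = 0.72 × 518 = 373 W
n_s = 120×60/4 = 1800 rpm; n = 1800×(1−0.0518) = 1707 rpm
ω = 2π×1707/60 = 178.8 rad/s
τ = P_out/ω = 373/178.8 = 2.09 N·m

2.09 N·m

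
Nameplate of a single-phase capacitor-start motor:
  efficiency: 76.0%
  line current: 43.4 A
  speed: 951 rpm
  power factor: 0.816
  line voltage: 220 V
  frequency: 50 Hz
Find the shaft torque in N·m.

59.5 N·m

P_in = V·I·cosφ = 220 × 43.4 × 0.816 = 7791 W
P_out = η·P_in = 0.76 × 7791 = 5921 W
n = 951 rpm
ω = 2π×951/60 = 99.59 rad/s
τ = P_out/ω = 5921/99.59 = 59.5 N·m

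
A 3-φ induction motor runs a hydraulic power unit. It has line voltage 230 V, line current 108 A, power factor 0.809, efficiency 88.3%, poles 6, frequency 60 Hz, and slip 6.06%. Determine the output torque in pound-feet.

P_in = √3·V·I·cosφ = 1.732 × 230 × 108 × 0.809 = 34806 W
P_out = η·P_in = 0.883 × 34806 = 30734 W
n_s = 120×60/6 = 1200 rpm; n = 1200×(1−0.0606) = 1127 rpm
ω = 2π×1127/60 = 118 rad/s
τ = P_out/ω = 30734/118 = 260.5 N·m
In lb·ft: 260.5/1.356 = 192 lb·ft

192 lb·ft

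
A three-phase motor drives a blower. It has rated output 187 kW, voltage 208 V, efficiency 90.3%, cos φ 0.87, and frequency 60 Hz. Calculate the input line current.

661 A

P_out = 187 kW = 187000 W
P_in = P_out / η = 187000 / 0.903 = 207087 W
I_L = P_in / (√3·V_L·cosφ) = 207087 / (1.732 × 208 × 0.87) = 661 A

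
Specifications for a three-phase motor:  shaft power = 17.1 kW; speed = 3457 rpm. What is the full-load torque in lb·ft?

ω = 2π × 3457/60 = 362 rad/s
τ = P/ω = 17100/362 = 47.24 N·m
In lb·ft: 47.24/1.356 = 34.8 lb·ft

34.8 lb·ft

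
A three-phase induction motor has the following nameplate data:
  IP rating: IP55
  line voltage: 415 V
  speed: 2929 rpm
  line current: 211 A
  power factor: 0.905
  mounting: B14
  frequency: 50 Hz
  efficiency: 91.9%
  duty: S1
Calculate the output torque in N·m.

411 N·m

P_in = √3·V·I·cosφ = 1.732 × 415 × 211 × 0.905 = 137255 W
P_out = η·P_in = 0.919 × 137255 = 126137 W
n = 2929 rpm
ω = 2π×2929/60 = 306.7 rad/s
τ = P_out/ω = 126137/306.7 = 411 N·m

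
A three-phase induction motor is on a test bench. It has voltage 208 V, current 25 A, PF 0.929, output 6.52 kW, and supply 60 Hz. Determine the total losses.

P_in = √3·V·I·cosφ = 1.732×208×25×0.929 = 8367 W
P_out = 6520 W
Losses = P_in − P_out = 8367 − 6520 = 1847 W

1.85 kW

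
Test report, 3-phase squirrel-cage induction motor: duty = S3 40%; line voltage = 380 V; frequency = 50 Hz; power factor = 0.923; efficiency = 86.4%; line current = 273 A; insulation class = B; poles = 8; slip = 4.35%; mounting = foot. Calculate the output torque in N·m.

1910 N·m

P_in = √3·V·I·cosφ = 1.732 × 380 × 273 × 0.923 = 165842 W
P_out = η·P_in = 0.864 × 165842 = 143287 W
n_s = 120×50/8 = 750 rpm; n = 750×(1−0.0435) = 717 rpm
ω = 2π×717/60 = 75.08 rad/s
τ = P_out/ω = 143287/75.08 = 1910 N·m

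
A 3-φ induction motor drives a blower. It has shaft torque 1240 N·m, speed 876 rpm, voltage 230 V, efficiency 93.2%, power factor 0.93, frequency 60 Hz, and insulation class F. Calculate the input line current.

329 A

ω = 2π×876/60 = 91.73 rad/s; P_out = τω = 1240 × 91.73 = 113745 W
P_in = P_out / η = 113745 / 0.932 = 122044 W
I_L = P_in / (√3·V_L·cosφ) = 122044 / (1.732 × 230 × 0.93) = 329 A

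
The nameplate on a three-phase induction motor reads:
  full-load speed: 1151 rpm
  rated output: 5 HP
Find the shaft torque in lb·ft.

P_out = 5 × 746 = 3730 W
ω = 2π × 1151/60 = 120.5 rad/s
τ = P_out/ω = 3730/120.5 = 30.95 N·m
In lb·ft: 30.95/1.356 = 22.8 lb·ft

22.8 lb·ft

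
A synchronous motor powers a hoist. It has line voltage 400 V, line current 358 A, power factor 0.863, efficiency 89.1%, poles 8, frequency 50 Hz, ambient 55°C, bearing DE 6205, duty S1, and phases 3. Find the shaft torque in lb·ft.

1790 lb·ft

P_in = √3·V·I·cosφ = 1.732 × 400 × 358 × 0.863 = 214043 W
P_out = η·P_in = 0.891 × 214043 = 190712 W
n = n_s = 120×50/8 = 750 rpm (synchronous)
ω = 2π×750/60 = 78.54 rad/s
τ = P_out/ω = 190712/78.54 = 2428 N·m
In lb·ft: 2428/1.356 = 1790 lb·ft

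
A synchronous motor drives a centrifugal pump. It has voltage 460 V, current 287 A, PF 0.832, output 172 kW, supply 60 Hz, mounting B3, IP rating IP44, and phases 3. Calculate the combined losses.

18.2 kW

P_in = √3·V·I·cosφ = 1.732×460×287×0.832 = 190244 W
P_out = 172000 W
Losses = P_in − P_out = 190244 − 172000 = 18244 W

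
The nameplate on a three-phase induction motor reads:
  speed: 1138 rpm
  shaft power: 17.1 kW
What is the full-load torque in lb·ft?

ω = 2π × 1138/60 = 119.2 rad/s
τ = P/ω = 17100/119.2 = 143.5 N·m
In lb·ft: 143.5/1.356 = 106 lb·ft

106 lb·ft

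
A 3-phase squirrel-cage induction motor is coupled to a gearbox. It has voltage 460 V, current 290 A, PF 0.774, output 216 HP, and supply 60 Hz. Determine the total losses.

P_in = √3·V·I·cosφ = 1.732×460×290×0.774 = 178832 W
P_out = 216×746 = 161136 W
Losses = P_in − P_out = 178832 − 161136 = 17696 W

17.7 kW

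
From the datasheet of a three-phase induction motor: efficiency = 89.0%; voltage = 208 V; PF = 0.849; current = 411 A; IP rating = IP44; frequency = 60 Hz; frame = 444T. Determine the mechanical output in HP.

P_in = √3·V·I·cosφ = 1.732 × 208 × 411 × 0.849 = 125707 W
P_out = η·P_in = 0.89 × 125707 = 111879 W
= 111879/746 = 150 HP

150 HP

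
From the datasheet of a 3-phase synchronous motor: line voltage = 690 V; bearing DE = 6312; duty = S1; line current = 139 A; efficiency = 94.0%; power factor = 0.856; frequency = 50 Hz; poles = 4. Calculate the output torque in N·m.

851 N·m

P_in = √3·V·I·cosφ = 1.732 × 690 × 139 × 0.856 = 142195 W
P_out = η·P_in = 0.94 × 142195 = 133663 W
n = n_s = 120×50/4 = 1500 rpm (synchronous)
ω = 2π×1500/60 = 157.1 rad/s
τ = P_out/ω = 133663/157.1 = 851 N·m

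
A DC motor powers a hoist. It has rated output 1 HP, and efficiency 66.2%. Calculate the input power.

P_out = 1 × 746 = 746 W
P_in = P_out/η = 746/0.662 = 1127 W = 1.13 kW

1.13 kW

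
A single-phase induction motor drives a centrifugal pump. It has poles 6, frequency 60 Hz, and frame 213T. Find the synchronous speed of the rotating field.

n_s = 120f/p = 120×60/6 = 1200 rpm

1200 rpm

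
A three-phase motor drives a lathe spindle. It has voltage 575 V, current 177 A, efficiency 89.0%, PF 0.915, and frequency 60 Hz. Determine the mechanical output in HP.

192 HP

P_in = √3·V·I·cosφ = 1.732 × 575 × 177 × 0.915 = 161291 W
P_out = η·P_in = 0.89 × 161291 = 143549 W
= 143549/746 = 192 HP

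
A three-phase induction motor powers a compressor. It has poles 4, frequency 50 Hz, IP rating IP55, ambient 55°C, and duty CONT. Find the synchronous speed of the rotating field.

1500 rpm

n_s = 120f/p = 120×50/4 = 1500 rpm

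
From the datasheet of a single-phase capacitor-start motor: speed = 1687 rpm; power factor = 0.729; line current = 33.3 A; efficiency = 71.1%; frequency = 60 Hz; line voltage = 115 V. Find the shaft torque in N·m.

11.2 N·m

P_in = V·I·cosφ = 115 × 33.3 × 0.729 = 2792 W
P_out = η·P_in = 0.711 × 2792 = 1985 W
n = 1687 rpm
ω = 2π×1687/60 = 176.7 rad/s
τ = P_out/ω = 1985/176.7 = 11.2 N·m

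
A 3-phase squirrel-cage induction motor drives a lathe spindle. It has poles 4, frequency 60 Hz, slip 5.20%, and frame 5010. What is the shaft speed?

1706 rpm

n_s = 120f/p = 120×60/4 = 1800 rpm
n = n_s(1 − s) = 1800 × (1 − 0.052) = 1706 rpm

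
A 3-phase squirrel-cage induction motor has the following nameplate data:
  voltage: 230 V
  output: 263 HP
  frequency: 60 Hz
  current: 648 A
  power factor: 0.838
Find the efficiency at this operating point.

90.7 %

P_out = 263 × 746 = 196198 W
P_in = √3·V_L·I_L·cosφ = 1.732 × 230 × 648 × 0.838 = 216319 W
η = P_out / P_in = 196198 / 216319 = 0.907 = 90.7%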